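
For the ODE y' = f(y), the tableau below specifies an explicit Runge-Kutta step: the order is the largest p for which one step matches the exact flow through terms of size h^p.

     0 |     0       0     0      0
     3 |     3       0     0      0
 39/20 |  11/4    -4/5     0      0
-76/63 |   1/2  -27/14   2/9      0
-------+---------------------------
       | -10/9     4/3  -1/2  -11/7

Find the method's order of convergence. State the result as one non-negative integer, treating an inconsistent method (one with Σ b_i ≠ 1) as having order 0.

b = (-10/9, 4/3, -1/2, -11/7)
c = (0, 3, 39/20, -76/63)
Ac = (0, 0, -12/5, -562/105)
Σ b_i: (-10/9)·1 + 4/3·1 + (-1/2)·1 + (-11/7)·1 = -233/126 ≠ 1 ⇒ order 0.

0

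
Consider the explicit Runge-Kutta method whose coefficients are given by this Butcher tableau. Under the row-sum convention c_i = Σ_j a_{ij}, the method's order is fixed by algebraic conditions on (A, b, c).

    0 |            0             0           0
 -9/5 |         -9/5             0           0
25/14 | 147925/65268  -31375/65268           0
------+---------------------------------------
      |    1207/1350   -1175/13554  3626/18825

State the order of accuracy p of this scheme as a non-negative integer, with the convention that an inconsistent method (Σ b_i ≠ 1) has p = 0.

3

b = (1207/1350, -1175/13554, 3626/18825)
c = (0, -9/5, 25/14)
Ac = (0, 0, 6275/7252)
Σ b_i: 1207/1350·1 + (-1175/13554)·1 + 3626/18825·1 = 1 ✓
b·c: (-1175/13554)·(-9/5) + 3626/18825·25/14 = 1/2 ✓
b·c²: (-1175/13554)·81/25 + 3626/18825·625/196 = 1/3 ✓
b·Ac: 3626/18825·6275/7252 = 1/6 ✓; 3 stages ⇒ order 3.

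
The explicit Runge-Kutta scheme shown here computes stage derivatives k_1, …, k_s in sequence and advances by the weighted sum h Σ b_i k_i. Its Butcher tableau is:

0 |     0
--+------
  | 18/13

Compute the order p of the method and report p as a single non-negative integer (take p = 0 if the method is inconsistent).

b = (18/13)
c = (0)
Σ b_i: 18/13·1 = 18/13 ≠ 1 ⇒ order 0.

0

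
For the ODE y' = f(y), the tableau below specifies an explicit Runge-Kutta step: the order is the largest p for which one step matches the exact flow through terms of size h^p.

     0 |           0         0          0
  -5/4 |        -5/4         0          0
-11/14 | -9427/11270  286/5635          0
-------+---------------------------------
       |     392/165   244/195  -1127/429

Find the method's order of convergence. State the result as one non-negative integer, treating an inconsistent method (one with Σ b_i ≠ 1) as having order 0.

3

b = (392/165, 244/195, -1127/429)
c = (0, -5/4, -11/14)
Ac = (0, 0, -143/2254)
Σ b_i: 392/165·1 + 244/195·1 + (-1127/429)·1 = 1 ✓
b·c: 244/195·(-5/4) + (-1127/429)·(-11/14) = 1/2 ✓
b·c²: 244/195·25/16 + (-1127/429)·121/196 = 1/3 ✓
b·Ac: (-1127/429)·(-143/2254) = 1/6 ✓; 3 stages ⇒ order 3.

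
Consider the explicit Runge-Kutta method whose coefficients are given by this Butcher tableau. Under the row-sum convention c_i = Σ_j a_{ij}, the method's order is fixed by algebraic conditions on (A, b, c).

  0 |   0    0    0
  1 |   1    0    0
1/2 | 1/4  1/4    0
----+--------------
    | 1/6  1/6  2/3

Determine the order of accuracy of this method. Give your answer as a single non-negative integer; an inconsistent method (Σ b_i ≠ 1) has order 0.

b = (1/6, 1/6, 2/3)
c = (0, 1, 1/2)
Ac = (0, 0, 1/4)
Σ b_i: 1/6·1 + 1/6·1 + 2/3·1 = 1 ✓
b·c: 1/6·1 + 2/3·1/2 = 1/2 ✓
b·c²: 1/6·1 + 2/3·1/4 = 1/3 ✓
b·Ac: 2/3·1/4 = 1/6 ✓; 3 stages ⇒ order 3.

3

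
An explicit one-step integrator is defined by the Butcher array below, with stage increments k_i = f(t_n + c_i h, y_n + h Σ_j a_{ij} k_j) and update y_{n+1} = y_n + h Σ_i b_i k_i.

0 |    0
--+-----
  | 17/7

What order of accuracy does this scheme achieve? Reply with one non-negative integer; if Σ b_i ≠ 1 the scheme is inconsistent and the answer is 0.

b = (17/7)
c = (0)
Σ b_i: 17/7·1 = 17/7 ≠ 1 ⇒ order 0.

0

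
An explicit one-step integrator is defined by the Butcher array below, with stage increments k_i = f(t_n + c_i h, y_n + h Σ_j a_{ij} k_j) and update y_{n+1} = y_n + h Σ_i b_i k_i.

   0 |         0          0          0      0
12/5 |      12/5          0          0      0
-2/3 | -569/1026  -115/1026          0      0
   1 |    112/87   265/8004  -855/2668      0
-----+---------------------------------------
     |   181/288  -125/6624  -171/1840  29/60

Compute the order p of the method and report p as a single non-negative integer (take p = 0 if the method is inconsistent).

4

b = (181/288, -125/6624, -171/1840, 29/60)
c = (0, 12/5, -2/3, 1)
Ac = (0, 0, -46/171, 17/58)
Σ b_i: 181/288·1 + (-125/6624)·1 + (-171/1840)·1 + 29/60·1 = 1 ✓
b·c: (-125/6624)·12/5 + (-171/1840)·(-2/3) + 29/60·1 = 1/2 ✓
b·c²: (-125/6624)·144/25 + (-171/1840)·4/9 + 29/60·1 = 1/3 ✓
b·Ac: (-171/1840)·(-46/171) + 29/60·17/58 = 1/6 ✓
b·c³: (-125/6624)·1728/125 + (-171/1840)·(-8/27) + 29/60·1 = 1/4 ✓
b·(c∘Ac): (-171/1840)·92/513 + 29/60·17/58 = 1/8 ✓
b·Ac²: (-171/1840)·(-184/285) + 29/60·7/145 = 1/12 ✓
b·A²c: 29/60·5/58 = 1/24 ✓; 4 stages ⇒ order 4.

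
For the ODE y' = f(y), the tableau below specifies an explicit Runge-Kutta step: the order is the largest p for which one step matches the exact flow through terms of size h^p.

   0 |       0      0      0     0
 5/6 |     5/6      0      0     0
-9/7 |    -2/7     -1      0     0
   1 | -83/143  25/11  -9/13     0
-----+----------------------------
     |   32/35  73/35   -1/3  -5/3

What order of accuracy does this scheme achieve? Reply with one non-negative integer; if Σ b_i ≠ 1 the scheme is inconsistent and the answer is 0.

b = (32/35, 73/35, -1/3, -5/3)
c = (0, 5/6, -9/7, 1)
Ac = (0, 0, -5/6, 16721/6006)
Σ b_i: 32/35·1 + 73/35·1 + (-1/3)·1 + (-5/3)·1 = 1 ✓
b·c: 73/35·5/6 + (-1/3)·(-9/7) + (-5/3)·1 = 1/2 ✓
b·c²: 73/35·25/36 + (-1/3)·81/49 + (-5/3)·1 = -1357/1764 ≠ 1/3 ⇒ order 2.
b·Ac: (-1/3)·(-5/6) + (-5/3)·16721/6006 = -13100/3003 ≠ 1/6

2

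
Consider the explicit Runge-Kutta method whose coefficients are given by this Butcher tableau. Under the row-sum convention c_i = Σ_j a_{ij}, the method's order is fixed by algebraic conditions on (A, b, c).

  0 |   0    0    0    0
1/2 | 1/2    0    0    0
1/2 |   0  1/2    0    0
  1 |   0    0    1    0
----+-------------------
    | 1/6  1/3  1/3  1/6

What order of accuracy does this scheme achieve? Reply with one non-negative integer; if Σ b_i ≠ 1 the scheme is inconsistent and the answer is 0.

b = (1/6, 1/3, 1/3, 1/6)
c = (0, 1/2, 1/2, 1)
Ac = (0, 0, 1/4, 1/2)
Σ b_i: 1/6·1 + 1/3·1 + 1/3·1 + 1/6·1 = 1 ✓
b·c: 1/3·1/2 + 1/3·1/2 + 1/6·1 = 1/2 ✓
b·c²: 1/3·1/4 + 1/3·1/4 + 1/6·1 = 1/3 ✓
b·Ac: 1/3·1/4 + 1/6·1/2 = 1/6 ✓
b·c³: 1/3·1/8 + 1/3·1/8 + 1/6·1 = 1/4 ✓
b·(c∘Ac): 1/3·1/8 + 1/6·1/2 = 1/8 ✓
b·Ac²: 1/3·1/8 + 1/6·1/4 = 1/12 ✓
b·A²c: 1/6·1/4 = 1/24 ✓; 4 stages ⇒ order 4.

4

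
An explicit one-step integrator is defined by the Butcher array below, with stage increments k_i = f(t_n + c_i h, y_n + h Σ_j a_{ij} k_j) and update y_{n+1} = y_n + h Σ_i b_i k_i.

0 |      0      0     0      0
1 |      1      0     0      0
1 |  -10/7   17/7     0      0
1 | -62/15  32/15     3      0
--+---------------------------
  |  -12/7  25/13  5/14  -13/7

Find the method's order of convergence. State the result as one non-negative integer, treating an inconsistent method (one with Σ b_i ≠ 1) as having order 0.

b = (-12/7, 25/13, 5/14, -13/7)
c = (0, 1, 1, 1)
Ac = (0, 0, 17/7, 77/15)
Σ b_i: (-12/7)·1 + 25/13·1 + 5/14·1 + (-13/7)·1 = -235/182 ≠ 1 ⇒ order 0.

0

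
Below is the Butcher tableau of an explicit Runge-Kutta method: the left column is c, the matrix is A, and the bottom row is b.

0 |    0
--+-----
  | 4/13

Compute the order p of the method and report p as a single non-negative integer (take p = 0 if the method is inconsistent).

b = (4/13)
c = (0)
Σ b_i: 4/13·1 = 4/13 ≠ 1 ⇒ order 0.

0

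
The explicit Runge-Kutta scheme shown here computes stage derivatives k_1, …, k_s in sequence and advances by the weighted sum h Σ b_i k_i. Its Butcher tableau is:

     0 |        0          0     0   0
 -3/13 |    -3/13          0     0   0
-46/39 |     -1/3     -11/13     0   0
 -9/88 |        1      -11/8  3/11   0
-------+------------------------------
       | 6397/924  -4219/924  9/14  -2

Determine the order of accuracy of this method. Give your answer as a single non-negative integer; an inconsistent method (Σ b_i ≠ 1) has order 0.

2

b = (6397/924, -4219/924, 9/14, -2)
c = (0, -3/13, -46/39, -9/88)
Ac = (0, 0, 33/169, -5/1144)
Σ b_i: 6397/924·1 + (-4219/924)·1 + 9/14·1 + (-2)·1 = 1 ✓
b·c: (-4219/924)·(-3/13) + 9/14·(-46/39) + (-2)·(-9/88) = 1/2 ✓
b·c²: (-4219/924)·9/169 + 9/14·2116/1521 + (-2)·81/7744 = 2886937/4580576 ≠ 1/3 ⇒ order 2.
b·Ac: 9/14·33/169 + (-2)·(-5/1144) = 6989/52052 ≠ 1/6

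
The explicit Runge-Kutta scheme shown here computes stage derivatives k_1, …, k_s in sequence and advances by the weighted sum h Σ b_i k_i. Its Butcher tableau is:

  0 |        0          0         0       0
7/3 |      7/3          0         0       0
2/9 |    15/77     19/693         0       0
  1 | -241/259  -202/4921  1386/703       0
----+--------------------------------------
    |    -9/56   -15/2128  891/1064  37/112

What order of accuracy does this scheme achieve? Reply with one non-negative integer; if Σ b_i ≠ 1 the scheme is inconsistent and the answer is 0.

4

b = (-9/56, -15/2128, 891/1064, 37/112)
c = (0, 7/3, 2/9, 1)
Ac = (0, 0, 19/297, 38/111)
Σ b_i: (-9/56)·1 + (-15/2128)·1 + 891/1064·1 + 37/112·1 = 1 ✓
b·c: (-15/2128)·7/3 + 891/1064·2/9 + 37/112·1 = 1/2 ✓
b·c²: (-15/2128)·49/9 + 891/1064·4/81 + 37/112·1 = 1/3 ✓
b·Ac: 891/1064·19/297 + 37/112·38/111 = 1/6 ✓
b·c³: (-15/2128)·343/27 + 891/1064·8/729 + 37/112·1 = 1/4 ✓
b·(c∘Ac): 891/1064·38/2673 + 37/112·38/111 = 1/8 ✓
b·Ac²: 891/1064·133/891 + 37/112·(-14/111) = 1/12 ✓
b·A²c: 37/112·14/111 = 1/24 ✓; 4 stages ⇒ order 4.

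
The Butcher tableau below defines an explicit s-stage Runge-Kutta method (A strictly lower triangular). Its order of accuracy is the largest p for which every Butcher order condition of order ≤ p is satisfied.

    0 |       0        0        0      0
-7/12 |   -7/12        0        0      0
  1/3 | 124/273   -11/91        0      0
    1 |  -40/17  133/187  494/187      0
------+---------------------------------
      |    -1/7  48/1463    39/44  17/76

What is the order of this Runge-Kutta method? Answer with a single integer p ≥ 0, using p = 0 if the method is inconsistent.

b = (-1/7, 48/1463, 39/44, 17/76)
c = (0, -7/12, 1/3, 1)
Ac = (0, 0, 11/156, 95/204)
Σ b_i: (-1/7)·1 + 48/1463·1 + 39/44·1 + 17/76·1 = 1 ✓
b·c: 48/1463·(-7/12) + 39/44·1/3 + 17/76·1 = 1/2 ✓
b·c²: 48/1463·49/144 + 39/44·1/9 + 17/76·1 = 1/3 ✓
b·Ac: 39/44·11/156 + 17/76·95/204 = 1/6 ✓
b·c³: 48/1463·(-343/1728) + 39/44·1/27 + 17/76·1 = 1/4 ✓
b·(c∘Ac): 39/44·11/468 + 17/76·95/204 = 1/8 ✓
b·Ac²: 39/44·(-77/1872) + 17/76·437/816 = 1/12 ✓
b·A²c: 17/76·19/102 = 1/24 ✓; 4 stages ⇒ order 4.

4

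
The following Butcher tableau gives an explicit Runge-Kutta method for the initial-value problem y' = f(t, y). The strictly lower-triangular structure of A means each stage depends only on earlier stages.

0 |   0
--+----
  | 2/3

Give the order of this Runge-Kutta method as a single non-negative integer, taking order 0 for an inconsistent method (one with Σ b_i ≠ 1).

0

b = (2/3)
c = (0)
Σ b_i: 2/3·1 = 2/3 ≠ 1 ⇒ order 0.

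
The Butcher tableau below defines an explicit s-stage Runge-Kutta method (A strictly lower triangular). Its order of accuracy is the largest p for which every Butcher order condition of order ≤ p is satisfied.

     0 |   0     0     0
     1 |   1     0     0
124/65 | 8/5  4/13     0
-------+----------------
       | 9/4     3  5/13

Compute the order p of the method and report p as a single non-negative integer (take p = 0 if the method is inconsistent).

0

b = (9/4, 3, 5/13)
c = (0, 1, 124/65)
Ac = (0, 0, 4/13)
Σ b_i: 9/4·1 + 3·1 + 5/13·1 = 293/52 ≠ 1 ⇒ order 0.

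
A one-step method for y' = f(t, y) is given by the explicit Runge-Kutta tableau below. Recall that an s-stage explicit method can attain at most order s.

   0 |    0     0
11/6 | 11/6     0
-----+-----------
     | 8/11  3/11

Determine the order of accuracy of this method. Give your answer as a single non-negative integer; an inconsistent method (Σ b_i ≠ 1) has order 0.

b = (8/11, 3/11)
c = (0, 11/6)
Σ b_i: 8/11·1 + 3/11·1 = 1 ✓
b·c: 3/11·11/6 = 1/2 ✓; 2 stages ⇒ order 2.

2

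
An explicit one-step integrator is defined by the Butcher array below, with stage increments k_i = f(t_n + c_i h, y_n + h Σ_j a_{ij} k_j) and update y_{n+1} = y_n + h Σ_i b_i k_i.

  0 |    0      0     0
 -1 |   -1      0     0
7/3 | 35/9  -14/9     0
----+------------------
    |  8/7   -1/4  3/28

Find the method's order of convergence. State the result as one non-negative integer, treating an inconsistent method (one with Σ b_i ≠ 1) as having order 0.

3

b = (8/7, -1/4, 3/28)
c = (0, -1, 7/3)
Ac = (0, 0, 14/9)
Σ b_i: 8/7·1 + (-1/4)·1 + 3/28·1 = 1 ✓
b·c: (-1/4)·(-1) + 3/28·7/3 = 1/2 ✓
b·c²: (-1/4)·1 + 3/28·49/9 = 1/3 ✓
b·Ac: 3/28·14/9 = 1/6 ✓; 3 stages ⇒ order 3.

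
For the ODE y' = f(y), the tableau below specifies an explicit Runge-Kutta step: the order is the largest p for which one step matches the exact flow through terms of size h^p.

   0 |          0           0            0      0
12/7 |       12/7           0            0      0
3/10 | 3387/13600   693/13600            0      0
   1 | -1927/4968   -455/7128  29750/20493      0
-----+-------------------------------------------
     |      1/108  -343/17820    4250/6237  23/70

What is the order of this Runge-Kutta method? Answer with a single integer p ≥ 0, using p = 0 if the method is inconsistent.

4

b = (1/108, -343/17820, 4250/6237, 23/70)
c = (0, 12/7, 3/10, 1)
Ac = (0, 0, 297/3400, 15/46)
Σ b_i: 1/108·1 + (-343/17820)·1 + 4250/6237·1 + 23/70·1 = 1 ✓
b·c: (-343/17820)·12/7 + 4250/6237·3/10 + 23/70·1 = 1/2 ✓
b·c²: (-343/17820)·144/49 + 4250/6237·9/100 + 23/70·1 = 1/3 ✓
b·Ac: 4250/6237·297/3400 + 23/70·15/46 = 1/6 ✓
b·c³: (-343/17820)·1728/343 + 4250/6237·27/1000 + 23/70·1 = 1/4 ✓
b·(c∘Ac): 4250/6237·891/34000 + 23/70·15/46 = 1/8 ✓
b·Ac²: 4250/6237·891/5950 + 23/70·(-55/966) = 1/12 ✓
b·A²c: 23/70·35/276 = 1/24 ✓; 4 stages ⇒ order 4.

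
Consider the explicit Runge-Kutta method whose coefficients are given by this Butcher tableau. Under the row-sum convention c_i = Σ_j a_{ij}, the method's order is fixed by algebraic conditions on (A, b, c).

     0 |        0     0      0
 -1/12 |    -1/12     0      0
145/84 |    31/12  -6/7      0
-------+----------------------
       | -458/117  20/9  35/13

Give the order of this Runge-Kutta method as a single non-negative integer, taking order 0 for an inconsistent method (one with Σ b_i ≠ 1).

1

b = (-458/117, 20/9, 35/13)
c = (0, -1/12, 145/84)
Ac = (0, 0, 1/14)
Σ b_i: (-458/117)·1 + 20/9·1 + 35/13·1 = 1 ✓
b·c: 20/9·(-1/12) + 35/13·145/84 = 6265/1404 ≠ 1/2 ⇒ order 1.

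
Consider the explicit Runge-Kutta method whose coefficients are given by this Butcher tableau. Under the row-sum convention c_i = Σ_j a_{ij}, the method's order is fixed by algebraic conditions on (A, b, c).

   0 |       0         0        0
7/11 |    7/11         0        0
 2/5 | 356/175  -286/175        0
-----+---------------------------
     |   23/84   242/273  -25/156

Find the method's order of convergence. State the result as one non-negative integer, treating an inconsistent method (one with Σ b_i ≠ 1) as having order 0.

b = (23/84, 242/273, -25/156)
c = (0, 7/11, 2/5)
Ac = (0, 0, -26/25)
Σ b_i: 23/84·1 + 242/273·1 + (-25/156)·1 = 1 ✓
b·c: 242/273·7/11 + (-25/156)·2/5 = 1/2 ✓
b·c²: 242/273·49/121 + (-25/156)·4/25 = 1/3 ✓
b·Ac: (-25/156)·(-26/25) = 1/6 ✓; 3 stages ⇒ order 3.

3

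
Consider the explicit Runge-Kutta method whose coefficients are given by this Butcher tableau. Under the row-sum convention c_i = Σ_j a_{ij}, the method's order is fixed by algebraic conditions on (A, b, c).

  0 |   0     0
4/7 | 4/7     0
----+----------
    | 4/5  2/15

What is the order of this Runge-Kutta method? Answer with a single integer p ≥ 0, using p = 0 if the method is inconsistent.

0

b = (4/5, 2/15)
c = (0, 4/7)
Σ b_i: 4/5·1 + 2/15·1 = 14/15 ≠ 1 ⇒ order 0.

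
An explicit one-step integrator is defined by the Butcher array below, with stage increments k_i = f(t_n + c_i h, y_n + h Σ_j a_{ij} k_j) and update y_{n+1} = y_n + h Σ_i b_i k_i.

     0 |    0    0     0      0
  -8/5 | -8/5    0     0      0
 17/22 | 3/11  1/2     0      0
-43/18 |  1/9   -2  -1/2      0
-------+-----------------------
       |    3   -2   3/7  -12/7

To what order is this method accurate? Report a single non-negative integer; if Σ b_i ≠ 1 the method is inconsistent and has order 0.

b = (3, -2, 3/7, -12/7)
c = (0, -8/5, 17/22, -43/18)
Ac = (0, 0, -4/5, 619/220)
Σ b_i: 3·1 + (-2)·1 + 3/7·1 + (-12/7)·1 = -2/7 ≠ 1 ⇒ order 0.

0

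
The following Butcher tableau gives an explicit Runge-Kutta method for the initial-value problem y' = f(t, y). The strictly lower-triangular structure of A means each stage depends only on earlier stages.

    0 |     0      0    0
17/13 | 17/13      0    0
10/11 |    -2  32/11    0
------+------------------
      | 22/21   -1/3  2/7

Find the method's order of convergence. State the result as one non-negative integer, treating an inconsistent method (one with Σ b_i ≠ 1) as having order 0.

1

b = (22/21, -1/3, 2/7)
c = (0, 17/13, 10/11)
Ac = (0, 0, 544/143)
Σ b_i: 22/21·1 + (-1/3)·1 + 2/7·1 = 1 ✓
b·c: (-1/3)·17/13 + 2/7·10/11 = -529/3003 ≠ 1/2 ⇒ order 1.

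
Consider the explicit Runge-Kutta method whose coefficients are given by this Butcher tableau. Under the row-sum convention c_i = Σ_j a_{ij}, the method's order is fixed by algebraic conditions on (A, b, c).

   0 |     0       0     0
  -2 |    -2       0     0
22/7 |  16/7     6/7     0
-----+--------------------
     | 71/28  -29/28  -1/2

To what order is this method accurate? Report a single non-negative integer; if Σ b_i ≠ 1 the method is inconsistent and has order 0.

2

b = (71/28, -29/28, -1/2)
c = (0, -2, 22/7)
Ac = (0, 0, -12/7)
Σ b_i: 71/28·1 + (-29/28)·1 + (-1/2)·1 = 1 ✓
b·c: (-29/28)·(-2) + (-1/2)·22/7 = 1/2 ✓
b·c²: (-29/28)·4 + (-1/2)·484/49 = -445/49 ≠ 1/3 ⇒ order 2.
b·Ac: (-1/2)·(-12/7) = 6/7 ≠ 1/6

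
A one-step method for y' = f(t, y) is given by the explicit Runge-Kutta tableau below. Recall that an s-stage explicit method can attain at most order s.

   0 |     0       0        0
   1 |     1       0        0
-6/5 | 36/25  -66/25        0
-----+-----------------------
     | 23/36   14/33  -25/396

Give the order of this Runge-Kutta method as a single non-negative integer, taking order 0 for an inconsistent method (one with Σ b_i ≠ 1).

b = (23/36, 14/33, -25/396)
c = (0, 1, -6/5)
Ac = (0, 0, -66/25)
Σ b_i: 23/36·1 + 14/33·1 + (-25/396)·1 = 1 ✓
b·c: 14/33·1 + (-25/396)·(-6/5) = 1/2 ✓
b·c²: 14/33·1 + (-25/396)·36/25 = 1/3 ✓
b·Ac: (-25/396)·(-66/25) = 1/6 ✓; 3 stages ⇒ order 3.

3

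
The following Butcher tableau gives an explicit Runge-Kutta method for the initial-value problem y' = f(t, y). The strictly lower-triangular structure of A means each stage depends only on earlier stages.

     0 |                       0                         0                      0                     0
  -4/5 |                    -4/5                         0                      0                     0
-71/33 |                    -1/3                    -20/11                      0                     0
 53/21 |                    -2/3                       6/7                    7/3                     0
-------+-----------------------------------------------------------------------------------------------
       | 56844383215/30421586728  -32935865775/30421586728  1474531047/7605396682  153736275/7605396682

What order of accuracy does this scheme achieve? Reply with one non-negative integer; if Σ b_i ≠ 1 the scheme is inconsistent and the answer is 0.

3

b = (56844383215/30421586728, -32935865775/30421586728, 1474531047/7605396682, 153736275/7605396682)
c = (0, -4/5, -71/33, 53/21)
Ac = (0, 0, 16/11, -19771/3465)
Σ b_i: 56844383215/30421586728·1 + (-32935865775/30421586728)·1 + 1474531047/7605396682·1 + 153736275/7605396682·1 = 1 ✓
b·c: (-32935865775/30421586728)·(-4/5) + 1474531047/7605396682·(-71/33) + 153736275/7605396682·53/21 = 1/2 ✓
b·c²: (-32935865775/30421586728)·16/25 + 1474531047/7605396682·5041/1089 + 153736275/7605396682·2809/441 = 1/3 ✓
b·Ac: 1474531047/7605396682·16/11 + 153736275/7605396682·(-19771/3465) = 1/6 ✓
b·c³: (-32935865775/30421586728)·(-64/125) + 1474531047/7605396682·(-357911/35937) + 153736275/7605396682·148877/9261 = -1259722507621/1197849977415 ≠ 1/4 ⇒ order 3.
b·(c∘Ac): 1474531047/7605396682·(-1136/363) + 153736275/7605396682·(-1047863/72765) = -61455708401/68448570138 ≠ 1/8
b·Ac²: 1474531047/7605396682·(-64/55) + 153736275/7605396682·6488857/571725 = 14369427913/3764671357590 ≠ 1/12
b·A²c: 153736275/7605396682·112/33 = 260885800/3802698341 ≠ 1/24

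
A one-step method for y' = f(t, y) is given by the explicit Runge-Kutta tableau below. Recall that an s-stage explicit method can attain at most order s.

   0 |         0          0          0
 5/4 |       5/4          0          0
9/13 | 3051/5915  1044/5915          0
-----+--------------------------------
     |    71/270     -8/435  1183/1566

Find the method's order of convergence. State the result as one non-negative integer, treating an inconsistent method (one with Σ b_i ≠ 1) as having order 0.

b = (71/270, -8/435, 1183/1566)
c = (0, 5/4, 9/13)
Ac = (0, 0, 261/1183)
Σ b_i: 71/270·1 + (-8/435)·1 + 1183/1566·1 = 1 ✓
b·c: (-8/435)·5/4 + 1183/1566·9/13 = 1/2 ✓
b·c²: (-8/435)·25/16 + 1183/1566·81/169 = 1/3 ✓
b·Ac: 1183/1566·261/1183 = 1/6 ✓; 3 stages ⇒ order 3.

3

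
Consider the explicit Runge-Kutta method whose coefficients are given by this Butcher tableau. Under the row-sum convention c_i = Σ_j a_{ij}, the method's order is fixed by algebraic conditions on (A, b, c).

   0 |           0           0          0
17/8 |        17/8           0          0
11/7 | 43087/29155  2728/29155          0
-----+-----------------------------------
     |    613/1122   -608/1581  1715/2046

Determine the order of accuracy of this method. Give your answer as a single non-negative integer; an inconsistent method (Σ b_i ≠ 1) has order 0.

3

b = (613/1122, -608/1581, 1715/2046)
c = (0, 17/8, 11/7)
Ac = (0, 0, 341/1715)
Σ b_i: 613/1122·1 + (-608/1581)·1 + 1715/2046·1 = 1 ✓
b·c: (-608/1581)·17/8 + 1715/2046·11/7 = 1/2 ✓
b·c²: (-608/1581)·289/64 + 1715/2046·121/49 = 1/3 ✓
b·Ac: 1715/2046·341/1715 = 1/6 ✓; 3 stages ⇒ order 3.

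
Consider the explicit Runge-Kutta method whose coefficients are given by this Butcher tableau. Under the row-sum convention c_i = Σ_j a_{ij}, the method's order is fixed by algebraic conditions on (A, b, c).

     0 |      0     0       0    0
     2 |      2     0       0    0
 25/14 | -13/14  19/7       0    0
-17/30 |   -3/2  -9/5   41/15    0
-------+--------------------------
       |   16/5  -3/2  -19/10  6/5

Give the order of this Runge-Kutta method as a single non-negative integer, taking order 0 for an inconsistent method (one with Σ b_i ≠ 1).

b = (16/5, -3/2, -19/10, 6/5)
c = (0, 2, 25/14, -17/30)
Ac = (0, 0, 38/7, 269/210)
Σ b_i: 16/5·1 + (-3/2)·1 + (-19/10)·1 + 6/5·1 = 1 ✓
b·c: (-3/2)·2 + (-19/10)·25/14 + 6/5·(-17/30) = -4951/700 ≠ 1/2 ⇒ order 1.

1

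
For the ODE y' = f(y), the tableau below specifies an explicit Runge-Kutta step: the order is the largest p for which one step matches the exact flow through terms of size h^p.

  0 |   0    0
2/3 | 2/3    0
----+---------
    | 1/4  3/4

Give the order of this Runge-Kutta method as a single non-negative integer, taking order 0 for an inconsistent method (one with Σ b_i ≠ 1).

b = (1/4, 3/4)
c = (0, 2/3)
Σ b_i: 1/4·1 + 3/4·1 = 1 ✓
b·c: 3/4·2/3 = 1/2 ✓; 2 stages ⇒ order 2.

2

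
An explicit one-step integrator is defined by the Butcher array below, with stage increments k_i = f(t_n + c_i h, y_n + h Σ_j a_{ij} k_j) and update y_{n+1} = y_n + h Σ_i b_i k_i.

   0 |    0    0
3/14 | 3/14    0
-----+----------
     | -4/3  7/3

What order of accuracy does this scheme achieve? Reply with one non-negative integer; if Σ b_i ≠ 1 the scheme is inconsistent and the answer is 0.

2

b = (-4/3, 7/3)
c = (0, 3/14)
Σ b_i: (-4/3)·1 + 7/3·1 = 1 ✓
b·c: 7/3·3/14 = 1/2 ✓; 2 stages ⇒ order 2.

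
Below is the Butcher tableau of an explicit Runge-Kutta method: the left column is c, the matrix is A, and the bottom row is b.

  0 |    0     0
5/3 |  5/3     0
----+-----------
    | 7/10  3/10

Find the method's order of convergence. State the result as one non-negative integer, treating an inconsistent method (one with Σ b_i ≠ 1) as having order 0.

b = (7/10, 3/10)
c = (0, 5/3)
Σ b_i: 7/10·1 + 3/10·1 = 1 ✓
b·c: 3/10·5/3 = 1/2 ✓; 2 stages ⇒ order 2.

2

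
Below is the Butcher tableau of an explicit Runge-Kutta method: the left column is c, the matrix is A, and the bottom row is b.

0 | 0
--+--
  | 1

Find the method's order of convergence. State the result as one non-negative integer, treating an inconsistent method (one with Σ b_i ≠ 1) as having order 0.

b = (1)
c = (0)
Σ b_i: 1·1 = 1 ✓; 1 stage ⇒ order 1.

1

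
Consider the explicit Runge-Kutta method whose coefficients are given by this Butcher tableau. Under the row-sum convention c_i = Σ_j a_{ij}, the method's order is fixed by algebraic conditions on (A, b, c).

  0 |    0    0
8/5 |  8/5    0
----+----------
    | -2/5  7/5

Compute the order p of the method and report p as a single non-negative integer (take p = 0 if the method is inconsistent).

b = (-2/5, 7/5)
c = (0, 8/5)
Σ b_i: (-2/5)·1 + 7/5·1 = 1 ✓
b·c: 7/5·8/5 = 56/25 ≠ 1/2 ⇒ order 1.

1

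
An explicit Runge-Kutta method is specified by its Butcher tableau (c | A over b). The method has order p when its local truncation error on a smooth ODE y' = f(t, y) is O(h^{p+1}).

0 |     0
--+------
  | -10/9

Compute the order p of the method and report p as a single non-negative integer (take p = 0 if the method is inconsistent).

b = (-10/9)
c = (0)
Σ b_i: (-10/9)·1 = -10/9 ≠ 1 ⇒ order 0.

0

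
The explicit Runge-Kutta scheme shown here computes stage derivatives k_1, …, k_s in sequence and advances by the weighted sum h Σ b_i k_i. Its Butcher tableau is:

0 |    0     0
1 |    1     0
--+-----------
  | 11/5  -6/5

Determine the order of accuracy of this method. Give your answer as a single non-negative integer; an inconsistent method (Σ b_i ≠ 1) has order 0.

1

b = (11/5, -6/5)
c = (0, 1)
Σ b_i: 11/5·1 + (-6/5)·1 = 1 ✓
b·c: (-6/5)·1 = -6/5 ≠ 1/2 ⇒ order 1.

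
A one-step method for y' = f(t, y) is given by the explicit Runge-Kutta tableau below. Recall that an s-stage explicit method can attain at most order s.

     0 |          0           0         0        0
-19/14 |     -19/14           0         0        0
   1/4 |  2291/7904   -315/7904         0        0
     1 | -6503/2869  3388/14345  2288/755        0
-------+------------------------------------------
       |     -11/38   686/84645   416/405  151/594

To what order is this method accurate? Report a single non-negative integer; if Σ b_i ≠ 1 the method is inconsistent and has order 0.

b = (-11/38, 686/84645, 416/405, 151/594)
c = (0, -19/14, 1/4, 1)
Ac = (0, 0, 45/832, 66/151)
Σ b_i: (-11/38)·1 + 686/84645·1 + 416/405·1 + 151/594·1 = 1 ✓
b·c: 686/84645·(-19/14) + 416/405·1/4 + 151/594·1 = 1/2 ✓
b·c²: 686/84645·361/196 + 416/405·1/16 + 151/594·1 = 1/3 ✓
b·Ac: 416/405·45/832 + 151/594·66/151 = 1/6 ✓
b·c³: 686/84645·(-6859/2744) + 416/405·1/64 + 151/594·1 = 1/4 ✓
b·(c∘Ac): 416/405·45/3328 + 151/594·66/151 = 1/8 ✓
b·Ac²: 416/405·(-855/11648) + 151/594·660/1057 = 1/12 ✓
b·A²c: 151/594·99/604 = 1/24 ✓; 4 stages ⇒ order 4.

4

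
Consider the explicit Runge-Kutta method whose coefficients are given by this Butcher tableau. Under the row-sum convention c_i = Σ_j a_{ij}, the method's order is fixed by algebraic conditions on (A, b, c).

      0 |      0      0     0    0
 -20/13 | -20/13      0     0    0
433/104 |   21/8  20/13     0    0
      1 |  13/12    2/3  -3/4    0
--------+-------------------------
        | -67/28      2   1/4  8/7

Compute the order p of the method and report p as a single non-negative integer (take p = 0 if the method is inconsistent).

1

b = (-67/28, 2, 1/4, 8/7)
c = (0, -20/13, 433/104, 1)
Ac = (0, 0, -400/169, -5177/1248)
Σ b_i: (-67/28)·1 + 2·1 + 1/4·1 + 8/7·1 = 1 ✓
b·c: 2·(-20/13) + 1/4·433/104 + 8/7·1 = -2601/2912 ≠ 1/2 ⇒ order 1.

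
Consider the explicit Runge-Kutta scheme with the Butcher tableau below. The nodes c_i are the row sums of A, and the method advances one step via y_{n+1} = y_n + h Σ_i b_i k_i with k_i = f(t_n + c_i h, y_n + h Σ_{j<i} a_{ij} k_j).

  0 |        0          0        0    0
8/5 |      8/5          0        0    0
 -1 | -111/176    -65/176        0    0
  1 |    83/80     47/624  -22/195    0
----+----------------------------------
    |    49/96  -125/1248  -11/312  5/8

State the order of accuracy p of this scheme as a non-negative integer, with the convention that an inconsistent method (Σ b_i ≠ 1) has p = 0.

b = (49/96, -125/1248, -11/312, 5/8)
c = (0, 8/5, -1, 1)
Ac = (0, 0, -13/22, 7/30)
Σ b_i: 49/96·1 + (-125/1248)·1 + (-11/312)·1 + 5/8·1 = 1 ✓
b·c: (-125/1248)·8/5 + (-11/312)·(-1) + 5/8·1 = 1/2 ✓
b·c²: (-125/1248)·64/25 + (-11/312)·1 + 5/8·1 = 1/3 ✓
b·Ac: (-11/312)·(-13/22) + 5/8·7/30 = 1/6 ✓
b·c³: (-125/1248)·512/125 + (-11/312)·(-1) + 5/8·1 = 1/4 ✓
b·(c∘Ac): (-11/312)·13/22 + 5/8·7/30 = 1/8 ✓
b·Ac²: (-11/312)·(-52/55) + 5/8·2/25 = 1/12 ✓
b·A²c: 5/8·1/15 = 1/24 ✓; 4 stages ⇒ order 4.

4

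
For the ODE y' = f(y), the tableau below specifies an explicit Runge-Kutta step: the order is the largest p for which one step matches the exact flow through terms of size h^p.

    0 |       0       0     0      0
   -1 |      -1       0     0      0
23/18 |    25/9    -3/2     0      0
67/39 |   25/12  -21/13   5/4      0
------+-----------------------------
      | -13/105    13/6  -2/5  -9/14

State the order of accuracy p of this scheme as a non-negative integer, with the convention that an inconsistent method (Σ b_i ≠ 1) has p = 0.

b = (-13/105, 13/6, -2/5, -9/14)
c = (0, -1, 23/18, 67/39)
Ac = (0, 0, 3/2, 3007/936)
Σ b_i: (-13/105)·1 + 13/6·1 + (-2/5)·1 + (-9/14)·1 = 1 ✓
b·c: 13/6·(-1) + (-2/5)·23/18 + (-9/14)·67/39 = -15488/4095 ≠ 1/2 ⇒ order 1.

1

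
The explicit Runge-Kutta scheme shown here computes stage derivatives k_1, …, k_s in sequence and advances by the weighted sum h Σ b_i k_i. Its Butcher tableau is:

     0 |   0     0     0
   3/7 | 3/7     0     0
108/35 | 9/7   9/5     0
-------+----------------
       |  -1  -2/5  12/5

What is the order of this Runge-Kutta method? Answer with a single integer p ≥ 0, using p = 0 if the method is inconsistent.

b = (-1, -2/5, 12/5)
c = (0, 3/7, 108/35)
Ac = (0, 0, 27/35)
Σ b_i: (-1)·1 + (-2/5)·1 + 12/5·1 = 1 ✓
b·c: (-2/5)·3/7 + 12/5·108/35 = 1266/175 ≠ 1/2 ⇒ order 1.

1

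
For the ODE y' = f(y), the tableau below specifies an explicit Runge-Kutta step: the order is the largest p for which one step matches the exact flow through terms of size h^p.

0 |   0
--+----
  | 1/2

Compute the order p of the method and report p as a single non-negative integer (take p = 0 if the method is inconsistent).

b = (1/2)
c = (0)
Σ b_i: 1/2·1 = 1/2 ≠ 1 ⇒ order 0.

0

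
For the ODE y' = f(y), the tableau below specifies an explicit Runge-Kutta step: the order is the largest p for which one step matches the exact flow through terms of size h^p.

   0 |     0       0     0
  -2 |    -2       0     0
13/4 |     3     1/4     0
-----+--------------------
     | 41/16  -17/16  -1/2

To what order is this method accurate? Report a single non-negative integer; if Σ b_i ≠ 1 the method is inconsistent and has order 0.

2

b = (41/16, -17/16, -1/2)
c = (0, -2, 13/4)
Ac = (0, 0, -1/2)
Σ b_i: 41/16·1 + (-17/16)·1 + (-1/2)·1 = 1 ✓
b·c: (-17/16)·(-2) + (-1/2)·13/4 = 1/2 ✓
b·c²: (-17/16)·4 + (-1/2)·169/16 = -305/32 ≠ 1/3 ⇒ order 2.
b·Ac: (-1/2)·(-1/2) = 1/4 ≠ 1/6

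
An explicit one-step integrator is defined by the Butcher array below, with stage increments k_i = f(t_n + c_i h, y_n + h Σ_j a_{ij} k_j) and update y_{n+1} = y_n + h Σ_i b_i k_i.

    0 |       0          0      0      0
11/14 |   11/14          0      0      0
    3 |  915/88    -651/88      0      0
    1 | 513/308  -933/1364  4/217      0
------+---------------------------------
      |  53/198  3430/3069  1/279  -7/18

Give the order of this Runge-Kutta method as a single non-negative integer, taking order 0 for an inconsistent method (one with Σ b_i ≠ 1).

4

b = (53/198, 3430/3069, 1/279, -7/18)
c = (0, 11/14, 3, 1)
Ac = (0, 0, -93/16, -27/56)
Σ b_i: 53/198·1 + 3430/3069·1 + 1/279·1 + (-7/18)·1 = 1 ✓
b·c: 3430/3069·11/14 + 1/279·3 + (-7/18)·1 = 1/2 ✓
b·c²: 3430/3069·121/196 + 1/279·9 + (-7/18)·1 = 1/3 ✓
b·Ac: 1/279·(-93/16) + (-7/18)·(-27/56) = 1/6 ✓
b·c³: 3430/3069·1331/2744 + 1/279·27 + (-7/18)·1 = 1/4 ✓
b·(c∘Ac): 1/279·(-279/16) + (-7/18)·(-27/56) = 1/8 ✓
b·Ac²: 1/279·(-1023/224) + (-7/18)·(-201/784) = 1/12 ✓
b·A²c: (-7/18)·(-3/28) = 1/24 ✓; 4 stages ⇒ order 4.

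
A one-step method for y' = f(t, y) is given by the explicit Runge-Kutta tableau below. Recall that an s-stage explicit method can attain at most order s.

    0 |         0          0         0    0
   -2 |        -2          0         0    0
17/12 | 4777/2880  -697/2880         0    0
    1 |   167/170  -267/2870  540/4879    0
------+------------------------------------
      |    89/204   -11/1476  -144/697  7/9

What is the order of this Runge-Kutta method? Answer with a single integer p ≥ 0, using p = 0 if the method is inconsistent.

4

b = (89/204, -11/1476, -144/697, 7/9)
c = (0, -2, 17/12, 1)
Ac = (0, 0, 697/1440, 12/35)
Σ b_i: 89/204·1 + (-11/1476)·1 + (-144/697)·1 + 7/9·1 = 1 ✓
b·c: (-11/1476)·(-2) + (-144/697)·17/12 + 7/9·1 = 1/2 ✓
b·c²: (-11/1476)·4 + (-144/697)·289/144 + 7/9·1 = 1/3 ✓
b·Ac: (-144/697)·697/1440 + 7/9·12/35 = 1/6 ✓
b·c³: (-11/1476)·(-8) + (-144/697)·4913/1728 + 7/9·1 = 1/4 ✓
b·(c∘Ac): (-144/697)·11849/17280 + 7/9·12/35 = 1/8 ✓
b·Ac²: (-144/697)·(-697/720) + 7/9·(-3/20) = 1/12 ✓
b·A²c: 7/9·3/56 = 1/24 ✓; 4 stages ⇒ order 4.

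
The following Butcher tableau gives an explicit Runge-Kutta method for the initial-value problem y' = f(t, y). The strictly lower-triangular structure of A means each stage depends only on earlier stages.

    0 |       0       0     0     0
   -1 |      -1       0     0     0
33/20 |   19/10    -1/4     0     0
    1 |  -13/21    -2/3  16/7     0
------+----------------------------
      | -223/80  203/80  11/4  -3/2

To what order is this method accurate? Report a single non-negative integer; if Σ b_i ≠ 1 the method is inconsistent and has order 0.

2

b = (-223/80, 203/80, 11/4, -3/2)
c = (0, -1, 33/20, 1)
Ac = (0, 0, 1/4, 466/105)
Σ b_i: (-223/80)·1 + 203/80·1 + 11/4·1 + (-3/2)·1 = 1 ✓
b·c: 203/80·(-1) + 11/4·33/20 + (-3/2)·1 = 1/2 ✓
b·c²: 203/80·1 + 11/4·1089/400 + (-3/2)·1 = 13639/1600 ≠ 1/3 ⇒ order 2.
b·Ac: 11/4·1/4 + (-3/2)·466/105 = -3343/560 ≠ 1/6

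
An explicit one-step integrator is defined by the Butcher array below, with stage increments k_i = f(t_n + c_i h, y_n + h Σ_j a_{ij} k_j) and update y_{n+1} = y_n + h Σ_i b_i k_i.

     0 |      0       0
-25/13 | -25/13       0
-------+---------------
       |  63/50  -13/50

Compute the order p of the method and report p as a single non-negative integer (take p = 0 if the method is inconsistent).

2

b = (63/50, -13/50)
c = (0, -25/13)
Σ b_i: 63/50·1 + (-13/50)·1 = 1 ✓
b·c: (-13/50)·(-25/13) = 1/2 ✓; 2 stages ⇒ order 2.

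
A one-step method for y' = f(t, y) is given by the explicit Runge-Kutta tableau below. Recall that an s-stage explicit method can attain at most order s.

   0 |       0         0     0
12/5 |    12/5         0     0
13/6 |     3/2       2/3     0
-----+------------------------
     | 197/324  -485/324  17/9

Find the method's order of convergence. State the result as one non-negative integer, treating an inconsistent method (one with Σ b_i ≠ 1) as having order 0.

2

b = (197/324, -485/324, 17/9)
c = (0, 12/5, 13/6)
Ac = (0, 0, 8/5)
Σ b_i: 197/324·1 + (-485/324)·1 + 17/9·1 = 1 ✓
b·c: (-485/324)·12/5 + 17/9·13/6 = 1/2 ✓
b·c²: (-485/324)·144/25 + 17/9·169/36 = 397/1620 ≠ 1/3 ⇒ order 2.
b·Ac: 17/9·8/5 = 136/45 ≠ 1/6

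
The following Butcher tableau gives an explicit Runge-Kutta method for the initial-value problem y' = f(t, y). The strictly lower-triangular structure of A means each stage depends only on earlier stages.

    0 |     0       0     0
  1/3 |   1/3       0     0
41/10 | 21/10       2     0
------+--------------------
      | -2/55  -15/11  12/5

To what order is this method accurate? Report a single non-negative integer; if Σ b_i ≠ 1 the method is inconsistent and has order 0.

b = (-2/55, -15/11, 12/5)
c = (0, 1/3, 41/10)
Ac = (0, 0, 2/3)
Σ b_i: (-2/55)·1 + (-15/11)·1 + 12/5·1 = 1 ✓
b·c: (-15/11)·1/3 + 12/5·41/10 = 2581/275 ≠ 1/2 ⇒ order 1.

1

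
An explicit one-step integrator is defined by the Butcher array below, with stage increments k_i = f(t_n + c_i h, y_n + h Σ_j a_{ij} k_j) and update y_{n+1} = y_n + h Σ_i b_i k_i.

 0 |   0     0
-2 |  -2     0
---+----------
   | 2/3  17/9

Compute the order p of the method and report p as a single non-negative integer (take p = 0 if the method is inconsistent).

0

b = (2/3, 17/9)
c = (0, -2)
Σ b_i: 2/3·1 + 17/9·1 = 23/9 ≠ 1 ⇒ order 0.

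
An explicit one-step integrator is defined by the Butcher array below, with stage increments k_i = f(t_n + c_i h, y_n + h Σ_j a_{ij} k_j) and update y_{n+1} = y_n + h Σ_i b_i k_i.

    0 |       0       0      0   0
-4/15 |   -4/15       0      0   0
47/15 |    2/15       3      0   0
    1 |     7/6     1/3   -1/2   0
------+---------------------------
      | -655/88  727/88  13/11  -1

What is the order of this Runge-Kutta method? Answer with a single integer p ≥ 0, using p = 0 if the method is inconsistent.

2

b = (-655/88, 727/88, 13/11, -1)
c = (0, -4/15, 47/15, 1)
Ac = (0, 0, -4/5, -149/90)
Σ b_i: (-655/88)·1 + 727/88·1 + 13/11·1 + (-1)·1 = 1 ✓
b·c: 727/88·(-4/15) + 13/11·47/15 + (-1)·1 = 1/2 ✓
b·c²: 727/88·16/225 + 13/11·2209/225 + (-1)·1 = 9232/825 ≠ 1/3 ⇒ order 2.
b·Ac: 13/11·(-4/5) + (-1)·(-149/90) = 703/990 ≠ 1/6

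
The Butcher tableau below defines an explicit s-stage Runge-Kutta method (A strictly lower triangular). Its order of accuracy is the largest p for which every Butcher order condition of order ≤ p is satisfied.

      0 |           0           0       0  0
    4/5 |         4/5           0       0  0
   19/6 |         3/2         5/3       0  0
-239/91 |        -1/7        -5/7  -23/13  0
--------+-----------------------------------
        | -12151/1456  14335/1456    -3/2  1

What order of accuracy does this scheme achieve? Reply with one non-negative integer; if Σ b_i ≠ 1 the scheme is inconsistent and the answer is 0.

b = (-12151/1456, 14335/1456, -3/2, 1)
c = (0, 4/5, 19/6, -239/91)
Ac = (0, 0, 4/3, -3371/546)
Σ b_i: (-12151/1456)·1 + 14335/1456·1 + (-3/2)·1 + 1·1 = 1 ✓
b·c: 14335/1456·4/5 + (-3/2)·19/6 + 1·(-239/91) = 1/2 ✓
b·c²: 14335/1456·16/25 + (-3/2)·361/36 + 1·57121/8281 = -1831157/993720 ≠ 1/3 ⇒ order 2.
b·Ac: (-3/2)·4/3 + 1·(-3371/546) = -4463/546 ≠ 1/6

2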